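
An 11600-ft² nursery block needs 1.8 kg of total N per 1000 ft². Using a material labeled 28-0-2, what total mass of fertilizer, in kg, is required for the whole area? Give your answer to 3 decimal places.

74.571 kg

Product per 1000 ft² = 1.8 / 28% = 6.42857 kg.
Total product = 6.42857 × 11600 / 1000 = 74.5714 kg.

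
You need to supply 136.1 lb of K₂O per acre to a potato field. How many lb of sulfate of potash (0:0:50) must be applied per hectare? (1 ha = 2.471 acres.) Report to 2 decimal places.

Product per acre = 136.1 / 50% = 272.2 lb.
Convert to per hectare: 272.2 × 2.471 = 672.606 lb.

672.61 lb of product per hectare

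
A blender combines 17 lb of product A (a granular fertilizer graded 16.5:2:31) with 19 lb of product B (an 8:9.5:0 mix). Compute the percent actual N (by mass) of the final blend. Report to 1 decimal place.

12.0% N

Total mass = 17 + 19 = 36 lb.
N mass = 16.5%×17 + 8%×19 = 4.325 lb.
% N = 4.325 / 36 = 12.0139%.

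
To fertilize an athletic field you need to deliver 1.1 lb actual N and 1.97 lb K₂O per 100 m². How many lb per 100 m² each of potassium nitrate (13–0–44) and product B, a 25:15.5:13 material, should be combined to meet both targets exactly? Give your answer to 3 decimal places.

3.754 lb potassium nitrate, 2.448 lb product B

Per-100 m² balance (a = potassium nitrate, b = product B):
N: 0.13·a + 0.25·b = 1.1
K₂O: 0.44·a + 0.13·b = 1.97
From row1: a = (1.1 − 0.25·b) / 0.13.
Into row2: 0.44·(1.1 − 0.25·b)/0.13 + 0.13·b = 1.97 → b = 2.44791, a = 3.75403.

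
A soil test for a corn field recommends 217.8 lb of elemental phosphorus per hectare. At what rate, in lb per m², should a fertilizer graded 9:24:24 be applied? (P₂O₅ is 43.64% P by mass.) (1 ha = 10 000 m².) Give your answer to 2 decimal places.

As P₂O₅: 217.8 / 0.4364 = 499.083 lb per hectare.
Product per hectare = 499.083 / 24% = 2079.51 lb.
Convert to per m²: 2079.51 × 0.0001 = 0.207951 lb.

0.21 lb of product per sq m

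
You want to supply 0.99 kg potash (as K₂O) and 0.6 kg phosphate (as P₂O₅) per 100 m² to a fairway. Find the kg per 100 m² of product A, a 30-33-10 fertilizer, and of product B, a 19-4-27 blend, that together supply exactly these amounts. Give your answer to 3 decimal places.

1.438 kg product A, 3.134 kg product B

With a, b = kg per 100 m² of product A and product B:
K₂O: 0.1·a + 0.27·b = 0.99
P₂O₅: 0.33·a + 0.04·b = 0.6
From row1: a = (0.99 − 0.27·b) / 0.1.
Into row2: 0.33·(0.99 − 0.27·b)/0.1 + 0.04·b = 0.6 → b = 3.13396, a = 1.43831.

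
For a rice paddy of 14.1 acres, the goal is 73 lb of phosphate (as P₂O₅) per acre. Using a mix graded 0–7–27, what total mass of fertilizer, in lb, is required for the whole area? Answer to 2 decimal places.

14704.29 lb

Product per acre = 73 / 7% = 1042.86 lb.
Total product = 1042.86 × 14.1 = 14704.286 lb.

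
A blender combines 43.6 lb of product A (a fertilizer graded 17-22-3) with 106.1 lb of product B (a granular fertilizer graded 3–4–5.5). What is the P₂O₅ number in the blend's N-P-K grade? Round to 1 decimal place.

Total mass = 43.6 + 106.1 = 149.7 lb.
P₂O₅ mass = 22%×43.6 + 4%×106.1 = 13.836 lb.
% P₂O₅ = 13.836 / 149.7 = 9.24248%.

9.2% P₂O₅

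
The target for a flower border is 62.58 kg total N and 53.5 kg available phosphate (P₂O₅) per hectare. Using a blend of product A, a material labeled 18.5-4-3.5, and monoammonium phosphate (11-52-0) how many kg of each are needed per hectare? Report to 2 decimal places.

290.38 kg product A, 80.55 kg monoammonium phosphate

Per-hectare balance (a = product A, b = monoammonium phosphate):
N: 0.185·a + 0.11·b = 62.58
P₂O₅: 0.04·a + 0.52·b = 53.5
Eliminate b: (row1) − 0.11/0.52·(row2) → 0.176538·a = 51.2627, so a = 290.377.
Then b = (53.5 − 0.04·290.377) / 0.52 = 80.5479.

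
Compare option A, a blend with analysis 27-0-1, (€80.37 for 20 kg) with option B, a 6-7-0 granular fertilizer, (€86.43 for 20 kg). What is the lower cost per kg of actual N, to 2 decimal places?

€14.88 per kg N (option A)

option A: N per bag = 20 × 27% = 5.4 kg; cost = 80.37 / 5.4 = €14.8833/kg N.
option B: N per bag = 20 × 6% = 1.2 kg; cost = 86.43 / 1.2 = €72.0250/kg N.
option A is cheaper.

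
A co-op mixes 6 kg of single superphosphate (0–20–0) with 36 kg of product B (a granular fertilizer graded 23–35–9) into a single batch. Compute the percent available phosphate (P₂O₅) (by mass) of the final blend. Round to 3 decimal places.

Total mass = 6 + 36 = 42 kg.
P₂O₅ mass = 20%×6 + 35%×36 = 13.8 kg.
% P₂O₅ = 13.8 / 42 = 32.8571%.

32.857% P₂O₅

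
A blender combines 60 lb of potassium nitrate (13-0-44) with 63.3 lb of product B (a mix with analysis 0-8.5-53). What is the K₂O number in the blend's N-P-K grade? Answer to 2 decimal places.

48.62% K₂O

Total mass = 60 + 63.3 = 123.3 lb.
K₂O mass = 44%×60 + 53%×63.3 = 59.949 lb.
% K₂O = 59.949 / 123.3 = 48.6204%.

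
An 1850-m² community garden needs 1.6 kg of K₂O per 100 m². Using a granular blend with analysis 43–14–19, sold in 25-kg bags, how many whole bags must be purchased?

7 bags

Product per 100 m² = 1.6 / 19% = 8.42105 kg.
Total product = 8.42105 × 1850 / 100 = 155.789 kg.
Bags = ⌈155.789 / 25⌉ = 7.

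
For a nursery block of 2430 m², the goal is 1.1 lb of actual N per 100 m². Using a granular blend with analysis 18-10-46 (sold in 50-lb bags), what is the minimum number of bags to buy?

Product per 100 m² = 1.1 / 18% = 6.11111 lb.
Total product = 6.11111 × 2430 / 100 = 148.5 lb.
Bags = ⌈148.5 / 50⌉ = 3.

3 bags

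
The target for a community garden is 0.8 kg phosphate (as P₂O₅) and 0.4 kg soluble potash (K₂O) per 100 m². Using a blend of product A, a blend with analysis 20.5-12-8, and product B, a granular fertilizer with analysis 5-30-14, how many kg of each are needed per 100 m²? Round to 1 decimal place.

1.1 kg product A, 2.2 kg product B

Let a = kg of product A, b = kg of product B (per 100 m²).
P₂O₅: 0.12·a + 0.3·b = 0.8
K₂O: 0.08·a + 0.14·b = 0.4
Solving simultaneously: a = 1.11111, b = 2.22222.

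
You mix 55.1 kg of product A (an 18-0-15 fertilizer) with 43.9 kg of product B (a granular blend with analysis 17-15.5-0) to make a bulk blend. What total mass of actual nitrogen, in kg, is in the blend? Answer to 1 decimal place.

N mass = 18%×55.1 + 17%×43.9 = 17.381 kg.

17.4 kg N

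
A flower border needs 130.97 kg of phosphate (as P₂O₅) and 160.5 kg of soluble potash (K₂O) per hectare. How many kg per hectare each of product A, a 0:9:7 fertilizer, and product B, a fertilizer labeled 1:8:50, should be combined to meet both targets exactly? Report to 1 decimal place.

1336.2 kg product A, 133.9 kg product B

With a, b = kg per hectare of product A and product B:
P₂O₅: 0.09·a + 0.08·b = 130.97
K₂O: 0.07·a + 0.5·b = 160.5
Eliminate b: (row1) − 0.08/0.5·(row2) → 0.0788·a = 105.29, so a = 1336.17.
Then b = (160.5 − 0.07·1336.17) / 0.5 = 133.937.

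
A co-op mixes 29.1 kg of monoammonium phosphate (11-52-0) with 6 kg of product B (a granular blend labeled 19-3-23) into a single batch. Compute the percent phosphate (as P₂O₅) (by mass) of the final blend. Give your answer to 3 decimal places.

Total mass = 29.1 + 6 = 35.1 kg.
P₂O₅ mass = 52%×29.1 + 3%×6 = 15.312 kg.
% P₂O₅ = 15.312 / 35.1 = 43.6239%.

43.624% P₂O₅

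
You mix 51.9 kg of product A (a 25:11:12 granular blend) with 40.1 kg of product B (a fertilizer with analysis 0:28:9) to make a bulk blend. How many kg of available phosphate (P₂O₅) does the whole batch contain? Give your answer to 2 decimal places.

P₂O₅ mass = 11%×51.9 + 28%×40.1 = 16.937 kg.

16.94 kg P₂O₅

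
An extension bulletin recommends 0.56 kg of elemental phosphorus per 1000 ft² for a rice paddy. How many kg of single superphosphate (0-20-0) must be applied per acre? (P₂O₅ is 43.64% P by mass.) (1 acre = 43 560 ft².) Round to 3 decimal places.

As P₂O₅: 0.56 / 0.4364 = 1.28323 kg per 1000 ft².
Product per 1000 ft² = 1.28323 / 20% = 6.41613 kg.
Convert to per acre: 6.41613 × 43.56 = 279.4867 kg.

279.487 kg of product per acre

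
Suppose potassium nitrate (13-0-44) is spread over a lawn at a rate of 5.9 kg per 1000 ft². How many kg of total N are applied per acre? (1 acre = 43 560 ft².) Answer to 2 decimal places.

33.41 kg N per acre

nitrogen per 1000 ft² = 5.9 × 13% = 0.767 kg.
Convert to per acre: 0.767 × 43.56 = 33.4105 kg.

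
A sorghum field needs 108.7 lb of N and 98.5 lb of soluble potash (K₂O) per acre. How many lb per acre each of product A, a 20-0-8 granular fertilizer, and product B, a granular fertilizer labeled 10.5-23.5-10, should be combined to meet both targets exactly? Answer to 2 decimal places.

45.47 lb product A, 948.62 lb product B

Let a = lb of product A, b = lb of product B (per acre).
N: 0.2·a + 0.105·b = 108.7
K₂O: 0.08·a + 0.1·b = 98.5
Eliminate b: (row1) − 0.105/0.1·(row2) → 0.116·a = 5.275, so a = 45.4741.
Then b = (98.5 − 0.08·45.4741) / 0.1 = 948.621.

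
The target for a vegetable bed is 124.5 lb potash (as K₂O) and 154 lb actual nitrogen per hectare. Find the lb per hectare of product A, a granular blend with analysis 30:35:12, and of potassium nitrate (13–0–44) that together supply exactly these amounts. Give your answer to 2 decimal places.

443.08 lb product A, 162.11 lb potassium nitrate

Let a = lb of product A, b = lb of potassium nitrate (per hectare).
K₂O: 0.12·a + 0.44·b = 124.5
N: 0.3·a + 0.13·b = 154
Eliminate a: (row1) − 0.12/0.3·(row2) → 0.388·b = 62.9, so b = 162.113.
Back-substitute: a = (124.5 − 0.44·162.113) / 0.12 = 443.084.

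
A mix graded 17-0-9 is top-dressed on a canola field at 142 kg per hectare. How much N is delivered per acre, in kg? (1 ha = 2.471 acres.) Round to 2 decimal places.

nitrogen per hectare = 142 × 17% = 24.14 kg.
Convert to per acre: 24.14 × 0.404694 = 9.76932 kg.

9.77 kg N per acre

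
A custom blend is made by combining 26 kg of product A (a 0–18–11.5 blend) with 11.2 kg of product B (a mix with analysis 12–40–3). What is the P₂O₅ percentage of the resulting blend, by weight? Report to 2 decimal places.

24.62% P₂O₅

Total mass = 26 + 11.2 = 37.2 kg.
P₂O₅ mass = 18%×26 + 40%×11.2 = 9.16 kg.
% P₂O₅ = 9.16 / 37.2 = 24.6237%.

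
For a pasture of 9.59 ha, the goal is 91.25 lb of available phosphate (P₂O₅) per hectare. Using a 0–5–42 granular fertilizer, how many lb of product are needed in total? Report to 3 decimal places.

Product per hectare = 91.25 / 5% = 1825 lb.
Total product = 1825 × 9.59 = 17501.75 lb.

17501.750 lb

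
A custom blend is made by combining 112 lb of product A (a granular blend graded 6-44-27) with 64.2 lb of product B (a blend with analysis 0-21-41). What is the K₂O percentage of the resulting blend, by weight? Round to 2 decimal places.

32.10% K₂O

Total mass = 112 + 64.2 = 176.2 lb.
K₂O mass = 27%×112 + 41%×64.2 = 56.562 lb.
% K₂O = 56.562 / 176.2 = 32.101%.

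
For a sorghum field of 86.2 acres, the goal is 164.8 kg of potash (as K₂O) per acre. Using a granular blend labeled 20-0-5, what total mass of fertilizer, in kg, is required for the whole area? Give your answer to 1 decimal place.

284115.2 kg

Product per acre = 164.8 / 5% = 3296 kg.
Total product = 3296 × 86.2 = 284115.2 kg.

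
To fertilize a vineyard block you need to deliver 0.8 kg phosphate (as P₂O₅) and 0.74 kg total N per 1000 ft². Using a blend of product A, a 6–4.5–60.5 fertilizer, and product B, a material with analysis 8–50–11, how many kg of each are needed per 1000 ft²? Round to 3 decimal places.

With a, b = kg per 1000 ft² of product A and product B:
P₂O₅: 0.045·a + 0.5·b = 0.8
N: 0.06·a + 0.08·b = 0.74
Eliminate b: (row1) − 0.5/0.08·(row2) → -0.33·a = -3.825, so a = 11.5909.
Then b = (0.74 − 0.06·11.5909) / 0.08 = 0.556818.

11.591 kg product A, 0.557 kg product B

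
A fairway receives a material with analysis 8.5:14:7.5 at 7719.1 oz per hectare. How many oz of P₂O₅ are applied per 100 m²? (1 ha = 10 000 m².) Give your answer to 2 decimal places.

P₂O₅ per hectare = 7719.1 × 14% = 1080.67 oz.
Convert to per 100 m²: 1080.67 × 0.01 = 10.8067 oz.

10.81 oz P₂O₅ per hundred sq m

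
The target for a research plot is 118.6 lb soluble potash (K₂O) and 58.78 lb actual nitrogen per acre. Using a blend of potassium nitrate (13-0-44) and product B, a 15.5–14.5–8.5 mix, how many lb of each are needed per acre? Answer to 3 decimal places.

Per-acre balance (a = potassium nitrate, b = product B):
K₂O: 0.44·a + 0.085·b = 118.6
N: 0.13·a + 0.155·b = 58.78
From row1: a = (118.6 − 0.085·b) / 0.44.
Into row2: 0.13·(118.6 − 0.085·b)/0.44 + 0.155·b = 58.78 → b = 182.7682, a = 234.23797.

234.238 lb potassium nitrate, 182.768 lb product B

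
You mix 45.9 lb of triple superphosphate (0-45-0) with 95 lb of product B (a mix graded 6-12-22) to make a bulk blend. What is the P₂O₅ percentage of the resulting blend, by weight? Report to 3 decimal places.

Total mass = 45.9 + 95 = 140.9 lb.
P₂O₅ mass = 45%×45.9 + 12%×95 = 32.055 lb.
% P₂O₅ = 32.055 / 140.9 = 22.7502%.

22.750% P₂O₅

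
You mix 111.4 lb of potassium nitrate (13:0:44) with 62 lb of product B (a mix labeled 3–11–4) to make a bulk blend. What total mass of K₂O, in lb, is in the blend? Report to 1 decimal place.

51.5 lb K₂O

K₂O mass = 44%×111.4 + 4%×62 = 51.496 lb.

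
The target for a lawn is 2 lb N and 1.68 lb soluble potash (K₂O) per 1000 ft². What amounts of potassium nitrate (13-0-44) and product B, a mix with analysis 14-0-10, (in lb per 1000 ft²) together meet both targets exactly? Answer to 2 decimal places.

With a, b = lb per 1000 ft² of potassium nitrate and product B:
N: 0.13·a + 0.14·b = 2
K₂O: 0.44·a + 0.1·b = 1.68
Eliminate b: (row1) − 0.14/0.1·(row2) → -0.486·a = -0.352, so a = 0.72428.
Then b = (1.68 − 0.44·0.72428) / 0.1 = 13.6132.

0.72 lb potassium nitrate, 13.61 lb product B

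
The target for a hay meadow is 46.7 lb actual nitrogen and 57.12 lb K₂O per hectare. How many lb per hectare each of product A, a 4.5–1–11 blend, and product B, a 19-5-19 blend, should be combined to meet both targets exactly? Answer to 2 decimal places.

160.31 lb product A, 207.82 lb product B

With a, b = lb per hectare of product A and product B:
N: 0.045·a + 0.19·b = 46.7
K₂O: 0.11·a + 0.19·b = 57.12
Eliminate a: (row1) − 0.045/0.11·(row2) → 0.112273·b = 23.3327, so b = 207.822.
Back-substitute: a = (46.7 − 0.19·207.822) / 0.045 = 160.308.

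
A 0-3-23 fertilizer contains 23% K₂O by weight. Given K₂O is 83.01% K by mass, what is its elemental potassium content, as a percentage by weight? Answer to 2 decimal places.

19.09% K

%K = 23 × 0.8301 = 19.0923%.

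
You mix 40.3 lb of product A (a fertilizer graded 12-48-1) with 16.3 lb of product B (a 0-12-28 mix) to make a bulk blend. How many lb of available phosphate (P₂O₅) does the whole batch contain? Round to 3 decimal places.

21.300 lb P₂O₅

P₂O₅ mass = 48%×40.3 + 12%×16.3 = 21.3 lb.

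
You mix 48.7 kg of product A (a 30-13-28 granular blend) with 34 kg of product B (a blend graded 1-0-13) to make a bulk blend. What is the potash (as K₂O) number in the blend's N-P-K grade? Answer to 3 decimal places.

Total mass = 48.7 + 34 = 82.7 kg.
K₂O mass = 28%×48.7 + 13%×34 = 18.056 kg.
% K₂O = 18.056 / 82.7 = 21.8331%.

21.833% K₂O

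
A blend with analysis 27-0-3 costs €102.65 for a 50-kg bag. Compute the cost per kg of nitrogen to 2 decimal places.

€7.60 per kg N

N in bag = 50 × 27% = 13.5 kg.
Cost per kg N = €102.65 / 13.5 = €7.6037.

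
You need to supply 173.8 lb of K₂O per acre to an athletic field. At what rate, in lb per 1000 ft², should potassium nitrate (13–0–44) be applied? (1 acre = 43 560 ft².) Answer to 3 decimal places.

9.068 lb of product per thousand sq ft

Product per acre = 173.8 / 44% = 395 lb.
Convert to per 1000 ft²: 395 × 0.0229568 = 9.06795 lb.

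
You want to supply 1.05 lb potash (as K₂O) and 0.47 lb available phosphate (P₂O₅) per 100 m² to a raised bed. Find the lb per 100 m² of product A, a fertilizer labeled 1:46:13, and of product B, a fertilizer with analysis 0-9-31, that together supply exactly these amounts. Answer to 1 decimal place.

Per-100 m² balance (a = product A, b = product B):
K₂O: 0.13·a + 0.31·b = 1.05
P₂O₅: 0.46·a + 0.09·b = 0.47
Eliminate b: (row1) − 0.31/0.09·(row2) → -1.45444·a = -0.568889, so a = 0.391138.
Then b = (0.47 − 0.46·0.391138) / 0.09 = 3.22307.

0.4 lb product A, 3.2 lb product B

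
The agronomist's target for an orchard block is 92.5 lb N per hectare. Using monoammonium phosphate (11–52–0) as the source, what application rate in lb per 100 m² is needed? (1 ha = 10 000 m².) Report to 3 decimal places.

Product per hectare = 92.5 / 11% = 840.909 lb.
Convert to per 100 m²: 840.909 × 0.01 = 8.40909 lb.

8.409 lb of product per hundred sq m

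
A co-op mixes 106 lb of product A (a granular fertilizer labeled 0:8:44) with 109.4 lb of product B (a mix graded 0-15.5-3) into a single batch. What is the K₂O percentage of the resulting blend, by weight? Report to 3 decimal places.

23.176% K₂O

Total mass = 106 + 109.4 = 215.4 lb.
K₂O mass = 44%×106 + 3%×109.4 = 49.922 lb.
% K₂O = 49.922 / 215.4 = 23.1764%.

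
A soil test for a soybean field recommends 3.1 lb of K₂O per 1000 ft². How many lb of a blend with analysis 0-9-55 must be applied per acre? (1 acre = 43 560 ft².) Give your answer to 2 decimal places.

245.52 lb of product per acre

Product per 1000 ft² = 3.1 / 55% = 5.63636 lb.
Convert to per acre: 5.63636 × 43.56 = 245.52 lb.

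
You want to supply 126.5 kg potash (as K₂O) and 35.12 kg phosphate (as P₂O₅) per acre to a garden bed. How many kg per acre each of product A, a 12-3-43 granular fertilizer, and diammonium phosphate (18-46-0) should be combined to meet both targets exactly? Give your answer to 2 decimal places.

294.19 kg product A, 57.16 kg diammonium phosphate

Let a = kg of product A, b = kg of diammonium phosphate (per acre).
K₂O: 0.43·a + 0·b = 126.5
P₂O₅: 0.03·a + 0.46·b = 35.12
Solving simultaneously: a = 294.186, b = 57.1618.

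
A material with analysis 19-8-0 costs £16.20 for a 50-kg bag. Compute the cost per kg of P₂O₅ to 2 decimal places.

£4.05 per kg P₂O₅

P₂O₅ in bag = 50 × 8% = 4 kg.
Cost per kg P₂O₅ = £16.20 / 4 = £4.0500.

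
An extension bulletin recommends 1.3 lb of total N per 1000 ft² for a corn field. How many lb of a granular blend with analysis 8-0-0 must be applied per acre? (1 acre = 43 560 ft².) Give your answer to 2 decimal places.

707.85 lb of product per acre

Product per 1000 ft² = 1.3 / 8% = 16.25 lb.
Convert to per acre: 16.25 × 43.56 = 707.85 lb.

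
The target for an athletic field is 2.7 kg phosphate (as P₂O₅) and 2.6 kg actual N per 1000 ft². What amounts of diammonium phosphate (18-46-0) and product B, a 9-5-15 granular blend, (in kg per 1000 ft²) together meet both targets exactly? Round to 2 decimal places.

3.49 kg diammonium phosphate, 21.91 kg product B

Let a = kg of diammonium phosphate, b = kg of product B (per 1000 ft²).
P₂O₅: 0.46·a + 0.05·b = 2.7
N: 0.18·a + 0.09·b = 2.6
From row1: a = (2.7 − 0.05·b) / 0.46.
Into row2: 0.18·(2.7 − 0.05·b)/0.46 + 0.09·b = 2.6 → b = 21.9136, a = 3.48765.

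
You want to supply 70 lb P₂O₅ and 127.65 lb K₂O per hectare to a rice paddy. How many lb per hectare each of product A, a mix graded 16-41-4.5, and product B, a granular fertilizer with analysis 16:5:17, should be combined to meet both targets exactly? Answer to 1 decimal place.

With a, b = lb per hectare of product A and product B:
P₂O₅: 0.41·a + 0.05·b = 70
K₂O: 0.045·a + 0.17·b = 127.65
Eliminate a: (row1) − 0.41/0.045·(row2) → -1.49889·b = -1093.03, so b = 729.229.
Back-substitute: a = (70 − 0.05·729.229) / 0.41 = 81.8013.

81.8 lb product A, 729.2 lb product B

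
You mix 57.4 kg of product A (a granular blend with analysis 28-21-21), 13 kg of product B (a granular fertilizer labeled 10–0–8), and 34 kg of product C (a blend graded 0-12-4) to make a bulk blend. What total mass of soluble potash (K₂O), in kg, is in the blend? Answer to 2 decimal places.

K₂O mass = 21%×57.4 + 8%×13 + 4%×34 = 14.454 kg.

14.45 kg K₂O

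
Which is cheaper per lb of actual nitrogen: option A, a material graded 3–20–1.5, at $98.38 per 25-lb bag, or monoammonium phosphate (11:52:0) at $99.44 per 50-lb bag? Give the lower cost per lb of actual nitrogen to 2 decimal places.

$18.08 per lb N (monoammonium phosphate)

option A: N per bag = 25 × 3% = 0.75 lb; cost = 98.38 / 0.75 = $131.1733/lb N.
monoammonium phosphate: N per bag = 50 × 11% = 5.5 lb; cost = 99.44 / 5.5 = $18.0800/lb N.
monoammonium phosphate is cheaper.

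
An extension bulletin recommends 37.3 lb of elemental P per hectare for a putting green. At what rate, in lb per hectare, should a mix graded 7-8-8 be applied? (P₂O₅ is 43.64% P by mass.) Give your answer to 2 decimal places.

As P₂O₅: 37.3 / 0.4364 = 85.472 lb per hectare.
Product per hectare = 85.472 / 8% = 1068.401 lb.

1068.40 lb of product per hectare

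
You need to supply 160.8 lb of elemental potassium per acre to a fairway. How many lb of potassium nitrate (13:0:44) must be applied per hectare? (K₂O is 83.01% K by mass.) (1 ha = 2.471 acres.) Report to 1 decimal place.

1087.9 lb of product per hectare

As K₂O: 160.8 / 0.8301 = 193.712 lb per acre.
Product per acre = 193.712 / 44% = 440.254 lb.
Convert to per hectare: 440.254 × 2.471 = 1087.87 lb.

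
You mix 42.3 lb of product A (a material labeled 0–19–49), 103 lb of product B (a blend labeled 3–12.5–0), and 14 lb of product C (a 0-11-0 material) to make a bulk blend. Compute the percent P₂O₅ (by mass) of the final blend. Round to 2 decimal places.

Total mass = 42.3 + 103 + 14 = 159.3 lb.
P₂O₅ mass = 19%×42.3 + 12.5%×103 + 11%×14 = 22.452 lb.
% P₂O₅ = 22.452 / 159.3 = 14.0942%.

14.09% P₂O₅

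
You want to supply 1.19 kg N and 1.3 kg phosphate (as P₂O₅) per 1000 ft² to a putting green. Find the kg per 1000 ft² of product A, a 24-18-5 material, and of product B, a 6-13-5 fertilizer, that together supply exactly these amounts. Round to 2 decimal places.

With a, b = kg per 1000 ft² of product A and product B:
N: 0.24·a + 0.06·b = 1.19
P₂O₅: 0.18·a + 0.13·b = 1.3
Eliminate b: (row1) − 0.06/0.13·(row2) → 0.156923·a = 0.59, so a = 3.7598.
Then b = (1.3 − 0.18·3.7598) / 0.13 = 4.79412.

3.76 kg product A, 4.79 kg product B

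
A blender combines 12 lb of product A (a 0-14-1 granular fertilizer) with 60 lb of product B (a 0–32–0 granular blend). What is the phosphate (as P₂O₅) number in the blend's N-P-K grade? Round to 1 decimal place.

29.0% P₂O₅

Total mass = 12 + 60 = 72 lb.
P₂O₅ mass = 14%×12 + 32%×60 = 20.88 lb.
% P₂O₅ = 20.88 / 72 = 29%.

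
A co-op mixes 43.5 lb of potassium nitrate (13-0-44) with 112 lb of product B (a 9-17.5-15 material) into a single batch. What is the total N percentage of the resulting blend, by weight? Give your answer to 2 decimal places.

Total mass = 43.5 + 112 = 155.5 lb.
N mass = 13%×43.5 + 9%×112 = 15.735 lb.
% N = 15.735 / 155.5 = 10.119%.

10.12% N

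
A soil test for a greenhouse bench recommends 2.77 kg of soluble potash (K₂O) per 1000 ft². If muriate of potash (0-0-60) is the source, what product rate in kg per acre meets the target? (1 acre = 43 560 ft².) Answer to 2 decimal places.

Product per 1000 ft² = 2.77 / 60% = 4.61667 kg.
Convert to per acre: 4.61667 × 43.56 = 201.102 kg.

201.10 kg of product per acre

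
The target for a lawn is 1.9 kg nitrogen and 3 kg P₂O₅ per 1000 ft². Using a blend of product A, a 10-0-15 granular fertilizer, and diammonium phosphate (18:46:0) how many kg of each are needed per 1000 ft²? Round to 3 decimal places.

7.261 kg product A, 6.522 kg diammonium phosphate

Let a = kg of product A, b = kg of diammonium phosphate (per 1000 ft²).
N: 0.1·a + 0.18·b = 1.9
P₂O₅: 0·a + 0.46·b = 3
Solving simultaneously: a = 7.26087, b = 6.52174.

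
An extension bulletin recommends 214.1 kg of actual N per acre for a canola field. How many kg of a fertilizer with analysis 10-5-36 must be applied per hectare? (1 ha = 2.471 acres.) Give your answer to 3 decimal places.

Product per acre = 214.1 / 10% = 2141 kg.
Convert to per hectare: 2141 × 2.471 = 5290.411 kg.

5290.411 kg of product per hectare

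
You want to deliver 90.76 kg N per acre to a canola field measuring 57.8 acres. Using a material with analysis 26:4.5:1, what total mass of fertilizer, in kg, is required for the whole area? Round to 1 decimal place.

20176.6 kg

Product per acre = 90.76 / 26% = 349.077 kg.
Total product = 349.077 × 57.8 = 20176.646 kg.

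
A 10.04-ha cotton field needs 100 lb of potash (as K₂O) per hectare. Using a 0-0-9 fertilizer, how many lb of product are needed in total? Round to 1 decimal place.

Product per hectare = 100 / 9% = 1111.11 lb.
Total product = 1111.11 × 10.04 = 11155.56 lb.

11155.6 lb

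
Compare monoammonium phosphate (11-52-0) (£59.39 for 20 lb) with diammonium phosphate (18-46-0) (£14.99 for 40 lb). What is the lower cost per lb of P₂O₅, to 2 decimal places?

£0.81 per lb P₂O₅ (diammonium phosphate)

monoammonium phosphate: P₂O₅ per bag = 20 × 52% = 10.4 lb; cost = 59.39 / 10.4 = £5.7106/lb P₂O₅.
diammonium phosphate: P₂O₅ per bag = 40 × 46% = 18.4 lb; cost = 14.99 / 18.4 = £0.8147/lb P₂O₅.
diammonium phosphate is cheaper.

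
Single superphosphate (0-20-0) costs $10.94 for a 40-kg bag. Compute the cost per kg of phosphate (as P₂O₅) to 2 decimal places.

P₂O₅ in bag = 40 × 20% = 8 kg.
Cost per kg P₂O₅ = $10.94 / 8 = $1.3675.

$1.37 per kg P₂O₅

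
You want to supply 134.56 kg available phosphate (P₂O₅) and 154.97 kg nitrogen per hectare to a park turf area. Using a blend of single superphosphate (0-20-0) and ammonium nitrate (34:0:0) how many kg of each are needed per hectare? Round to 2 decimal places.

672.80 kg single superphosphate, 455.79 kg ammonium nitrate

Let a = kg of single superphosphate, b = kg of ammonium nitrate (per hectare).
P₂O₅: 0.2·a + 0·b = 134.56
N: 0·a + 0.34·b = 154.97
Solving simultaneously: a = 672.8, b = 455.794.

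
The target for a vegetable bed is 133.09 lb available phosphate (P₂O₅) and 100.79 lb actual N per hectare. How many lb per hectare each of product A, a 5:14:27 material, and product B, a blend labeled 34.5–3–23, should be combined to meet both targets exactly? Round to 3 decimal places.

916.503 lb product A, 159.318 lb product B

Let a = lb of product A, b = lb of product B (per hectare).
P₂O₅: 0.14·a + 0.03·b = 133.09
N: 0.05·a + 0.345·b = 100.79
Solving simultaneously: a = 916.5032, b = 159.3184.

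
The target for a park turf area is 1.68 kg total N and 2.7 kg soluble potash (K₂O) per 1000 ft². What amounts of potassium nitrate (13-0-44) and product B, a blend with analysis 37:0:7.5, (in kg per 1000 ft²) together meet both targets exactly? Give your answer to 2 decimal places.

5.70 kg potassium nitrate, 2.54 kg product B

Per-1000 ft² balance (a = potassium nitrate, b = product B):
N: 0.13·a + 0.37·b = 1.68
K₂O: 0.44·a + 0.075·b = 2.7
Eliminate b: (row1) − 0.37/0.075·(row2) → -2.04067·a = -11.64, so a = 5.70402.
Then b = (2.7 − 0.44·5.70402) / 0.075 = 2.53643.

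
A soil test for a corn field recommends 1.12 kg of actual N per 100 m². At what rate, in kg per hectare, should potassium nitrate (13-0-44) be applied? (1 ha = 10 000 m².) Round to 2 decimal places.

Product per 100 m² = 1.12 / 13% = 8.61538 kg.
Convert to per hectare: 8.61538 × 100 = 861.538 kg.

861.54 kg of product per hectare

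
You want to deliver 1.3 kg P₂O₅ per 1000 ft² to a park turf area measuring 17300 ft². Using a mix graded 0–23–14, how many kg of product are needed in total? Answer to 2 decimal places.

97.78 kg

Product per 1000 ft² = 1.3 / 23% = 5.65217 kg.
Total product = 5.65217 × 17300 / 1000 = 97.7826 kg.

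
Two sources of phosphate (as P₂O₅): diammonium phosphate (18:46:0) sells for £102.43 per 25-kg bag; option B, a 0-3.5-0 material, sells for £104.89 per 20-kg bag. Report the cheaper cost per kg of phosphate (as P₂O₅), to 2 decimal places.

diammonium phosphate: P₂O₅ per bag = 25 × 46% = 11.5 kg; cost = 102.43 / 11.5 = £8.9070/kg P₂O₅.
option B: P₂O₅ per bag = 20 × 3.5% = 0.7 kg; cost = 104.89 / 0.7 = £149.8429/kg P₂O₅.
diammonium phosphate is cheaper.

£8.91 per kg P₂O₅ (diammonium phosphate)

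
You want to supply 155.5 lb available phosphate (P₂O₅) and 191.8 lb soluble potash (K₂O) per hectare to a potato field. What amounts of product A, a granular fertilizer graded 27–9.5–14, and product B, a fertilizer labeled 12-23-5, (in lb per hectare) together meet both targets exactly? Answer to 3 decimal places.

1323.825 lb product A, 129.290 lb product B

Let a = lb of product A, b = lb of product B (per hectare).
P₂O₅: 0.095·a + 0.23·b = 155.5
K₂O: 0.14·a + 0.05·b = 191.8
Eliminate a: (row1) − 0.095/0.14·(row2) → 0.196071·b = 25.35, so b = 129.2896.
Back-substitute: a = (155.5 − 0.23·129.2896) / 0.095 = 1323.8251.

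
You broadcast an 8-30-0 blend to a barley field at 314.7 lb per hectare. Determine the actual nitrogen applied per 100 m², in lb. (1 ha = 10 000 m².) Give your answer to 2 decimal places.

0.25 lb N per hundred sq m

nitrogen per hectare = 314.7 × 8% = 25.176 lb.
Convert to per 100 m²: 25.176 × 0.01 = 0.25176 lb.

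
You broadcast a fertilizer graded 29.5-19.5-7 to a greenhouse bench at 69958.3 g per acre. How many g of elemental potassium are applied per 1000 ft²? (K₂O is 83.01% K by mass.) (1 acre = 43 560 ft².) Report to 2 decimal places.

93.32 g K per thousand sq ft

K₂O per acre = 69958.3 × 7% = 4897.08 g.
Elemental K = 4897.08 × 0.8301 = 4065.07 g per acre.
Convert to per 1000 ft²: 4065.07 × 0.0229568 = 93.3211 g.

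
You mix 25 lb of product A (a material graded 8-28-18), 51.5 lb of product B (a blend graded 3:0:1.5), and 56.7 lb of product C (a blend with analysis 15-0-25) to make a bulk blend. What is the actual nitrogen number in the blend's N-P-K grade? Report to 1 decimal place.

Total mass = 25 + 51.5 + 56.7 = 133.2 lb.
N mass = 8%×25 + 3%×51.5 + 15%×56.7 = 12.05 lb.
% N = 12.05 / 133.2 = 9.04655%.

9.0% N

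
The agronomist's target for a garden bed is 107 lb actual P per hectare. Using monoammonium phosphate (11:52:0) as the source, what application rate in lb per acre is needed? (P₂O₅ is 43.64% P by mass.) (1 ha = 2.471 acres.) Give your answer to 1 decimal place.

As P₂O₅: 107 / 0.4364 = 245.188 lb per hectare.
Product per hectare = 245.188 / 52% = 471.515 lb.
Convert to per acre: 471.515 × 0.404694 = 190.82 lb.

190.8 lb of product per acre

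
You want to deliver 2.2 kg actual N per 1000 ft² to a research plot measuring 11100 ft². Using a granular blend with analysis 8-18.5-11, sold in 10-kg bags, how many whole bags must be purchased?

31 bags

Product per 1000 ft² = 2.2 / 8% = 27.5 kg.
Total product = 27.5 × 11100 / 1000 = 305.25 kg.
Bags = ⌈305.25 / 10⌉ = 31.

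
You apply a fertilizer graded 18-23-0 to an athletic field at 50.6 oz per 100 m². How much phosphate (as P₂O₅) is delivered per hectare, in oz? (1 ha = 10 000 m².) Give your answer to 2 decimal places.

1163.80 oz P₂O₅ per hectare

P₂O₅ per 100 m² = 50.6 × 23% = 11.638 oz.
Convert to per hectare: 11.638 × 100 = 1163.8 oz.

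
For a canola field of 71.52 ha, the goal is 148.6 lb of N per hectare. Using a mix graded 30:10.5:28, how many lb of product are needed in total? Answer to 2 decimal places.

Product per hectare = 148.6 / 30% = 495.333 lb.
Total product = 495.333 × 71.52 = 35426.24 lb.

35426.24 lb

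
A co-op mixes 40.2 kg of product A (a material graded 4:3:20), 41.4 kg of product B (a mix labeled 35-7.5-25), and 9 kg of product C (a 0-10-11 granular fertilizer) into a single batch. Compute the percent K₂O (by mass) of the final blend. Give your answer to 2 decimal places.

21.39% K₂O

Total mass = 40.2 + 41.4 + 9 = 90.6 kg.
K₂O mass = 20%×40.2 + 25%×41.4 + 11%×9 = 19.38 kg.
% K₂O = 19.38 / 90.6 = 21.3907%.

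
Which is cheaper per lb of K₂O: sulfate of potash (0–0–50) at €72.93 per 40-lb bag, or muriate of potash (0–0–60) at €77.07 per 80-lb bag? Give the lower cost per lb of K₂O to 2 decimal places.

€1.61 per lb K₂O (muriate of potash)

sulfate of potash: K₂O per bag = 40 × 50% = 20 lb; cost = 72.93 / 20 = €3.6465/lb K₂O.
muriate of potash: K₂O per bag = 80 × 60% = 48 lb; cost = 77.07 / 48 = €1.6056/lb K₂O.
muriate of potash is cheaper.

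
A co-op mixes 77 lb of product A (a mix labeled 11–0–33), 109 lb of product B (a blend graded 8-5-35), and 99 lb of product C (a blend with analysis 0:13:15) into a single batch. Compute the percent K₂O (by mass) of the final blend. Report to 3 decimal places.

27.512% K₂O

Total mass = 77 + 109 + 99 = 285 lb.
K₂O mass = 33%×77 + 35%×109 + 15%×99 = 78.41 lb.
% K₂O = 78.41 / 285 = 27.5123%.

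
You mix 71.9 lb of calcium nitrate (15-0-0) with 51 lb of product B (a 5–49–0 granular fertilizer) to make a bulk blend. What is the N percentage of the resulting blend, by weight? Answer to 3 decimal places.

10.850% N

Total mass = 71.9 + 51 = 122.9 lb.
N mass = 15%×71.9 + 5%×51 = 13.335 lb.
% N = 13.335 / 122.9 = 10.8503%.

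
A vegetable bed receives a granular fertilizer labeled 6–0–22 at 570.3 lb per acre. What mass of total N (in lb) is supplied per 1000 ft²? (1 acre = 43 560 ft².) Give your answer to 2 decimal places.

nitrogen per acre = 570.3 × 6% = 34.218 lb.
Convert to per 1000 ft²: 34.218 × 0.0229568 = 0.785537 lb.

0.79 lb N per thousand sq ft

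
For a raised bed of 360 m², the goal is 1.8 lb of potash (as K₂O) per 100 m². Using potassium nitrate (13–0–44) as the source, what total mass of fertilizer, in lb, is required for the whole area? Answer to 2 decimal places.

14.73 lb

Product per 100 m² = 1.8 / 44% = 4.09091 lb.
Total product = 4.09091 × 360 / 100 = 14.7273 lb.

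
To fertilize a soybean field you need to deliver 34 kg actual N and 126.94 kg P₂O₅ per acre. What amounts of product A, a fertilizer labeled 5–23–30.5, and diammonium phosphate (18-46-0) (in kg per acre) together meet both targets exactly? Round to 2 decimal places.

With a, b = kg per acre of product A and diammonium phosphate:
N: 0.05·a + 0.18·b = 34
P₂O₅: 0.23·a + 0.46·b = 126.94
From row1: a = (34 − 0.18·b) / 0.05.
Into row2: 0.23·(34 − 0.18·b)/0.05 + 0.46·b = 126.94 → b = 80.0543, a = 391.804.

391.80 kg product A, 80.05 kg diammonium phosphate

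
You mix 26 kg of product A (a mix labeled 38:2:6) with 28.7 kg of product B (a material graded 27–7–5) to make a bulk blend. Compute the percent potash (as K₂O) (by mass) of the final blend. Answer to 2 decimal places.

Total mass = 26 + 28.7 = 54.7 kg.
K₂O mass = 6%×26 + 5%×28.7 = 2.995 kg.
% K₂O = 2.995 / 54.7 = 5.47532%.

5.48% K₂O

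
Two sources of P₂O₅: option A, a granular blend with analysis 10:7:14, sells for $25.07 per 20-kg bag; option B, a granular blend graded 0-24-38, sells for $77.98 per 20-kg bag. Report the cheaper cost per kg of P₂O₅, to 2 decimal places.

$16.25 per kg P₂O₅ (option B)

option A: P₂O₅ per bag = 20 × 7% = 1.4 kg; cost = 25.07 / 1.4 = $17.9071/kg P₂O₅.
option B: P₂O₅ per bag = 20 × 24% = 4.8 kg; cost = 77.98 / 4.8 = $16.2458/kg P₂O₅.
option B is cheaper.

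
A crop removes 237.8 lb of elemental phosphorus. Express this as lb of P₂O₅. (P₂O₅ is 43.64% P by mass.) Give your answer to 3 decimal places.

544.913 lb P₂O₅

P₂O₅ = 237.8 / 0.4364 = 544.9129 lb.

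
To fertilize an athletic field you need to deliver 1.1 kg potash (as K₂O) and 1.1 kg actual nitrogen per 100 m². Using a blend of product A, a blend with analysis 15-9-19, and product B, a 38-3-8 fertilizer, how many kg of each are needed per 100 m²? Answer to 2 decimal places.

5.48 kg product A, 0.73 kg product B

With a, b = kg per 100 m² of product A and product B:
K₂O: 0.19·a + 0.08·b = 1.1
N: 0.15·a + 0.38·b = 1.1
Eliminate b: (row1) − 0.08/0.38·(row2) → 0.158421·a = 0.868421, so a = 5.48173.
Then b = (1.1 − 0.15·5.48173) / 0.38 = 0.730897.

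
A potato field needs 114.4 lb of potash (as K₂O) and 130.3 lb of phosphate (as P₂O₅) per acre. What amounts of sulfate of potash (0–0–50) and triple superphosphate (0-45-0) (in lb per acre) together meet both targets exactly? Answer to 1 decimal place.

228.8 lb sulfate of potash, 289.6 lb triple superphosphate

Let a = lb of sulfate of potash, b = lb of triple superphosphate (per acre).
K₂O: 0.5·a + 0·b = 114.4
P₂O₅: 0·a + 0.45·b = 130.3
Solving simultaneously: a = 228.8, b = 289.556.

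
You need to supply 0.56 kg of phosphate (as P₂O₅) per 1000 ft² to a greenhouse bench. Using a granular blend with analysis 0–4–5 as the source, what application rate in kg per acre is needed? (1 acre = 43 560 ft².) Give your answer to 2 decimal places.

609.84 kg of product per acre

Product per 1000 ft² = 0.56 / 4% = 14 kg.
Convert to per acre: 14 × 43.56 = 609.84 kg.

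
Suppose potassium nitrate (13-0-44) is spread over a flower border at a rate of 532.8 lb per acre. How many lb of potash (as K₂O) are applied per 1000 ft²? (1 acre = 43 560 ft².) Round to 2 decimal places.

K₂O per acre = 532.8 × 44% = 234.432 lb.
Convert to per 1000 ft²: 234.432 × 0.0229568 = 5.38182 lb.

5.38 lb K₂O per thousand sq ft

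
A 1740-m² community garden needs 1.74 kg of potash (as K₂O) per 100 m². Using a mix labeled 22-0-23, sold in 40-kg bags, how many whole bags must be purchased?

4 bags

Product per 100 m² = 1.74 / 23% = 7.56522 kg.
Total product = 7.56522 × 1740 / 100 = 131.635 kg.
Bags = ⌈131.635 / 40⌉ = 4.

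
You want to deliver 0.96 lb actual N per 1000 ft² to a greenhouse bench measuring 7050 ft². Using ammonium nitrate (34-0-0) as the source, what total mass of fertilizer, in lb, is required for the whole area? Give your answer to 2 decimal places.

Product per 1000 ft² = 0.96 / 34% = 2.82353 lb.
Total product = 2.82353 × 7050 / 1000 = 19.9059 lb.

19.91 lb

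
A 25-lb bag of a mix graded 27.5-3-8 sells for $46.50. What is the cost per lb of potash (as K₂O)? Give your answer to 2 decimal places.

K₂O in bag = 25 × 8% = 2 lb.
Cost per lb K₂O = $46.50 / 2 = $23.2500.

$23.25 per lb K₂O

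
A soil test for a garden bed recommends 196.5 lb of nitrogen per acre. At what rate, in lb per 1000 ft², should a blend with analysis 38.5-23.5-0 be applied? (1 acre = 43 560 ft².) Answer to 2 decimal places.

11.72 lb of product per thousand sq ft

Product per acre = 196.5 / 38.5% = 510.39 lb.
Convert to per 1000 ft²: 510.39 × 0.0229568 = 11.7169 lb.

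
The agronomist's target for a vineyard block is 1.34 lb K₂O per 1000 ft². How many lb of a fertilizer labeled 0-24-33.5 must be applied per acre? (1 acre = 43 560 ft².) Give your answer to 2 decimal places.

174.24 lb of product per acre

Product per 1000 ft² = 1.34 / 33.5% = 4 lb.
Convert to per acre: 4 × 43.56 = 174.24 lb.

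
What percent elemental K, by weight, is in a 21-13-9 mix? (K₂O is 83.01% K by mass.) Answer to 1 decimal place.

%K = 9 × 0.8301 = 7.4709%.

7.5% K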